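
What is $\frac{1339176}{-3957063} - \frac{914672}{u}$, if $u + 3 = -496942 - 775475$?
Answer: $\frac{159618366868}{419587175205} \approx 0.38042$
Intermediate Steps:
$u = -1272420$ ($u = -3 - 1272417 = -1272420$)
$\frac{1339176}{-3957063} - \frac{914672}{u} = \frac{1339176}{-3957063} - \frac{914672}{-1272420} = 1339176 \left(- \frac{1}{3957063}\right) - - \frac{228668}{318105} = - \frac{446392}{1319021} + \frac{228668}{318105} = \frac{159618366868}{419587175205}$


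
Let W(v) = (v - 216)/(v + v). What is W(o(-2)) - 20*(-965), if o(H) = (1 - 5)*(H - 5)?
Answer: 270153/14 ≈ 19297.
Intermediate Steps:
o(H) = 20 - 4*H (o(H) = -4*(-5 + H) = 20 - 4*H)
W(v) = (-216 + v)/(2*v) (W(v) = (-216 + v)/((2*v)) = (-216 + v)*(1/(2*v)) = (-216 + v)/(2*v))
W(o(-2)) - 20*(-965) = (-216 + (20 - 4*(-2)))/(2*(20 - 4*(-2))) - 20*(-965) = (-216 + (20 + 8))/(2*(20 + 8)) - 1*(-19300) = (1/2)*(-216 + 28)/28 + 19300 = (1/2)*(1/28)*(-188) + 19300 = -47/14 + 19300 = 270153/14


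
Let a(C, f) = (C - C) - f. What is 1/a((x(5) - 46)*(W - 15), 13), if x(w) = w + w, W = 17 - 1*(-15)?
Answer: -1/13 ≈ -0.076923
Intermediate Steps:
W = 32 (W = 17 + 15 = 32)
x(w) = 2*w
a(C, f) = -f (a(C, f) = 0 - f = -f)
1/a((x(5) - 46)*(W - 15), 13) = 1/(-1*13) = 1/(-13) = -1/13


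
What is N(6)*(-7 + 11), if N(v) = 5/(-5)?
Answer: -4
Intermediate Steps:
N(v) = -1 (N(v) = 5*(-1/5) = -1)
N(6)*(-7 + 11) = -(-7 + 11) = -1*4 = -4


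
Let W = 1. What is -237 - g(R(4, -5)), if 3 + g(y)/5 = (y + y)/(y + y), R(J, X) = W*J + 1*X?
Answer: -227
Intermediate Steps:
R(J, X) = J + X (R(J, X) = 1*J + 1*X = J + X)
g(y) = -10 (g(y) = -15 + 5*((y + y)/(y + y)) = -15 + 5*((2*y)/((2*y))) = -15 + 5*((2*y)*(1/(2*y))) = -15 + 5*1 = -15 + 5 = -10)
-237 - g(R(4, -5)) = -237 - 1*(-10) = -237 + 10 = -227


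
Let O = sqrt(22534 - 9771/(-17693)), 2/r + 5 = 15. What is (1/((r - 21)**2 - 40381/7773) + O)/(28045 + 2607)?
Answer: 194325/2546054524436 + 11*sqrt(58299726589)/542325836 ≈ 0.0048975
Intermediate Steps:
r = 1/5 (r = 2/(-5 + 15) = 2/10 = 2*(1/10) = 1/5 ≈ 0.20000)
O = 11*sqrt(58299726589)/17693 (O = sqrt(22534 - 9771*(-1/17693)) = sqrt(22534 + 9771/17693) = sqrt(398703833/17693) = 11*sqrt(58299726589)/17693 ≈ 150.12)
(1/((r - 21)**2 - 40381/7773) + O)/(28045 + 2607) = (1/((1/5 - 21)**2 - 40381/7773) + 11*sqrt(58299726589)/17693)/(28045 + 2607) = (1/((-104/5)**2 - 40381*1/7773) + 11*sqrt(58299726589)/17693)/30652 = (1/(10816/25 - 40381/7773) + 11*sqrt(58299726589)/17693)*(1/30652) = (1/(83063243/194325) + 11*sqrt(58299726589)/17693)*(1/30652) = (194325/83063243 + 11*sqrt(58299726589)/17693)*(1/30652) = 194325/2546054524436 + 11*sqrt(58299726589)/542325836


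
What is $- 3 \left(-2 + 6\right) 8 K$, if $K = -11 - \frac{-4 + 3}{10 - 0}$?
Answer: $\frac{5232}{5} \approx 1046.4$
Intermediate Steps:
$K = - \frac{109}{10}$ ($K = -11 - - \frac{1}{10 + 0} = -11 - - \frac{1}{10} = -11 + \frac{1}{10} = - \frac{109}{10} \approx -10.9$)
$- 3 \left(-2 + 6\right) 8 K = - 3 \left(-2 + 6\right) 8 \left(- \frac{109}{10}\right) = \left(-3\right) 4 \cdot 8 \left(- \frac{109}{10}\right) = \left(-12\right) 8 \left(- \frac{109}{10}\right) = \left(-96\right) \left(- \frac{109}{10}\right) = \frac{5232}{5}$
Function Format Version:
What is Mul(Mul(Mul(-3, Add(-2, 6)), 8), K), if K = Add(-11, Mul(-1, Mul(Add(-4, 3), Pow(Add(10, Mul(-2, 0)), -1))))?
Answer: Rational(5232, 5) ≈ 1046.4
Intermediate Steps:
K = Rational(-109, 10) (K = Add(-11, Mul(-1, Mul(-1, Pow(Add(10, 0), -1)))) = Add(-11, Mul(-1, Mul(-1, Pow(10, -1)))) = Add(-11, Mul(-1, Mul(-1, Rational(1, 10)))) = Add(-11, Mul(-1, Rational(-1, 10))) = Add(-11, Rational(1, 10)) = Rational(-109, 10) ≈ -10.900)
Mul(Mul(Mul(-3, Add(-2, 6)), 8), K) = Mul(Mul(Mul(-3, Add(-2, 6)), 8), Rational(-109, 10)) = Mul(Mul(Mul(-3, 4), 8), Rational(-109, 10)) = Mul(Mul(-12, 8), Rational(-109, 10)) = Mul(-96, Rational(-109, 10)) = Rational(5232, 5)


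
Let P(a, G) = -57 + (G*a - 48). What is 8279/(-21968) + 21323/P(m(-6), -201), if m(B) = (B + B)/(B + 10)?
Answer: 232150361/5470032 ≈ 42.440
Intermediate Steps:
m(B) = 2*B/(10 + B) (m(B) = (2*B)/(10 + B) = 2*B/(10 + B))
P(a, G) = -105 + G*a (P(a, G) = -57 + (-48 + G*a) = -105 + G*a)
8279/(-21968) + 21323/P(m(-6), -201) = 8279/(-21968) + 21323/(-105 - 402*(-6)/(10 - 6)) = 8279*(-1/21968) + 21323/(-105 - 402*(-6)/4) = -8279/21968 + 21323/(-105 - 402*(-6)/4) = -8279/21968 + 21323/(-105 - 201*(-3)) = -8279/21968 + 21323/(-105 + 603) = -8279/21968 + 21323/498 = 232150361/5470032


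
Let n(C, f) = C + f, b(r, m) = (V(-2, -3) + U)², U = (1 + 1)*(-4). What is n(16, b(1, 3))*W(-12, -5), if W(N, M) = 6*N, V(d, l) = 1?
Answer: -4680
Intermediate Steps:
U = -8 (U = 2*(-4) = -8)
b(r, m) = 49 (b(r, m) = (1 - 8)² = (-7)² = 49)
n(16, b(1, 3))*W(-12, -5) = (16 + 49)*(6*(-12)) = 65*(-72) = -4680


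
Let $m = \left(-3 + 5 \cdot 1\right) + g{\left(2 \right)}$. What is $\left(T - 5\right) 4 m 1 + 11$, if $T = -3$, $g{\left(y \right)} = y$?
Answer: $-117$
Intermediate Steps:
$m = 4$ ($m = \left(-3 + 5 \cdot 1\right) + 2 = \left(-3 + 5\right) + 2 = 2 + 2 = 4$)
$\left(T - 5\right) 4 m 1 + 11 = \left(-3 - 5\right) 4 \cdot 4 \cdot 1 + 11 = \left(-8\right) 4 \cdot 4 + 11 = \left(-32\right) 4 + 11 = -128 + 11 = -117$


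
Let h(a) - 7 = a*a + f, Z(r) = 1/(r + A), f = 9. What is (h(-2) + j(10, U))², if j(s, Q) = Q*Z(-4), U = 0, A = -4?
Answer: 400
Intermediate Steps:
Z(r) = 1/(-4 + r) (Z(r) = 1/(r - 4) = 1/(-4 + r))
j(s, Q) = -Q/8 (j(s, Q) = Q/(-4 - 4) = Q/(-8) = Q*(-⅛) = -Q/8)
h(a) = 16 + a² (h(a) = 7 + (a*a + 9) = 7 + (a² + 9) = 7 + (9 + a²) = 16 + a²)
(h(-2) + j(10, U))² = ((16 + (-2)²) - ⅛*0)² = ((16 + 4) + 0)² = (20 + 0)² = 20² = 400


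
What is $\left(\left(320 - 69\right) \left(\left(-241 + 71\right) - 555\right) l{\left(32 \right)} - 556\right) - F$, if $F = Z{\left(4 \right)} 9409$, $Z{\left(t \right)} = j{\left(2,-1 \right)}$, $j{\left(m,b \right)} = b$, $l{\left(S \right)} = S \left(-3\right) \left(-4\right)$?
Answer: $-69869547$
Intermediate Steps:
$l{\left(S \right)} = 12 S$ ($l{\left(S \right)} = - 3 S \left(-4\right) = 12 S$)
$Z{\left(t \right)} = -1$
$F = -9409$ ($F = \left(-1\right) 9409 = -9409$)
$\left(\left(320 - 69\right) \left(\left(-241 + 71\right) - 555\right) l{\left(32 \right)} - 556\right) - F = \left(\left(320 - 69\right) \left(\left(-241 + 71\right) - 555\right) 12 \cdot 32 - 556\right) - -9409 = \left(251 \left(-170 - 555\right) 384 - 556\right) + 9409 = \left(251 \left(-725\right) 384 - 556\right) + 9409 = \left(\left(-181975\right) 384 - 556\right) + 9409 = \left(-69878400 - 556\right) + 9409 = -69878956 + 9409 = -69869547$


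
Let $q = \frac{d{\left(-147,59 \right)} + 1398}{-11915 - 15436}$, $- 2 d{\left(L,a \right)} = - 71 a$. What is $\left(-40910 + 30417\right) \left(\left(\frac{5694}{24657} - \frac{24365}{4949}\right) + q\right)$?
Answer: $\frac{16076316156251399}{317864186766} \approx 50576.0$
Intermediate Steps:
$d{\left(L,a \right)} = \frac{71 a}{2}$ ($d{\left(L,a \right)} = - \frac{\left(-71\right) a}{2} = \frac{71 a}{2}$)
$q = - \frac{6985}{54702}$ ($q = \frac{\frac{71}{2} \cdot 59 + 1398}{-11915 - 15436} = \frac{\frac{4189}{2} + 1398}{-27351} = \frac{6985}{2} \left(- \frac{1}{27351}\right) = - \frac{6985}{54702} \approx -0.12769$)
$\left(-40910 + 30417\right) \left(\left(\frac{5694}{24657} - \frac{24365}{4949}\right) + q\right) = \left(-40910 + 30417\right) \left(\left(\frac{5694}{24657} - \frac{24365}{4949}\right) - \frac{6985}{54702}\right) = - 10493 \left(\left(5694 \cdot \frac{1}{24657} - \frac{24365}{4949}\right) - \frac{6985}{54702}\right) = - 10493 \left(\left(\frac{1898}{8219} - \frac{24365}{4949}\right) - \frac{6985}{54702}\right) = - 10493 \left(- \frac{190862733}{40675831} - \frac{6985}{54702}\right) = \left(-10493\right) \left(- \frac{10724693900101}{2225049307362}\right) = \frac{16076316156251399}{317864186766}$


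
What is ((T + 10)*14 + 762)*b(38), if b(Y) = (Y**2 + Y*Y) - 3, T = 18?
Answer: 3329290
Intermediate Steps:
b(Y) = -3 + 2*Y**2 (b(Y) = (Y**2 + Y**2) - 3 = 2*Y**2 - 3 = -3 + 2*Y**2)
((T + 10)*14 + 762)*b(38) = ((18 + 10)*14 + 762)*(-3 + 2*38**2) = (28*14 + 762)*(-3 + 2*1444) = (392 + 762)*(-3 + 2888) = 1154*2885 = 3329290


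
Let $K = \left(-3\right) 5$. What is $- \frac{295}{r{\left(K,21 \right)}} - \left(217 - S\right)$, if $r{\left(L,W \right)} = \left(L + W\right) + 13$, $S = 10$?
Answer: $- \frac{4228}{19} \approx -222.53$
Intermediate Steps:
$K = -15$
$r{\left(L,W \right)} = 13 + L + W$
$- \frac{295}{r{\left(K,21 \right)}} - \left(217 - S\right) = - \frac{295}{13 - 15 + 21} - \left(217 - 10\right) = - \frac{295}{19} - \left(217 - 10\right) = \left(-295\right) \frac{1}{19} - 207 = - \frac{295}{19} - 207 = - \frac{4228}{19}$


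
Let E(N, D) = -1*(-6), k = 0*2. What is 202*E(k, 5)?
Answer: 1212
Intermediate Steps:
k = 0
E(N, D) = 6
202*E(k, 5) = 202*6 = 1212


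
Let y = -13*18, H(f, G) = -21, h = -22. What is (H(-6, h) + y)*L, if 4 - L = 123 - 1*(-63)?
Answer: 46410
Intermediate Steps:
y = -234
L = -182 (L = 4 - (123 - 1*(-63)) = 4 - (123 + 63) = 4 - 1*186 = 4 - 186 = -182)
(H(-6, h) + y)*L = (-21 - 234)*(-182) = -255*(-182) = 46410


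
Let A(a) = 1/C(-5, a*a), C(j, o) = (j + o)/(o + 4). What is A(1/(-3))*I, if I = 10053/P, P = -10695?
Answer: 123987/156860 ≈ 0.79043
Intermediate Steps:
C(j, o) = (j + o)/(4 + o)
I = -3351/3565 (I = 10053/(-10695) = 10053*(-1/10695) = -3351/3565 ≈ -0.93997)
A(a) = (4 + a²)/(-5 + a²) (A(a) = 1/((-5 + a*a)/(4 + a*a)) = 1/((-5 + a²)/(4 + a²)) = (4 + a²)/(-5 + a²))
A(1/(-3))*I = ((4 + (1/(-3))²)/(-5 + (1/(-3))²))*(-3351/3565) = ((4 + (-⅓)²)/(-5 + (-⅓)²))*(-3351/3565) = ((4 + ⅑)/(-5 + ⅑))*(-3351/3565) = ((37/9)/(-44/9))*(-3351/3565) = -9/44*37/9*(-3351/3565) = -37/44*(-3351/3565) = 123987/156860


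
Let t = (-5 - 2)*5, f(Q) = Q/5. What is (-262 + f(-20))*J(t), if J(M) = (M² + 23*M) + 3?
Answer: -112518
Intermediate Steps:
f(Q) = Q/5 (f(Q) = Q*(⅕) = Q/5)
t = -35 (t = -7*5 = -35)
J(M) = 3 + M² + 23*M
(-262 + f(-20))*J(t) = (-262 + (⅕)*(-20))*(3 + (-35)² + 23*(-35)) = (-262 - 4)*(3 + 1225 - 805) = -266*423 = -112518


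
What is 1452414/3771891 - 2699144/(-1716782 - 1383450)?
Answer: 611820721723/487239049113 ≈ 1.2557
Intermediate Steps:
1452414/3771891 - 2699144/(-1716782 - 1383450) = 1452414*(1/3771891) - 2699144/(-3100232) = 484138/1257297 - 2699144*(-1/3100232) = 484138/1257297 + 337393/387529 = 611820721723/487239049113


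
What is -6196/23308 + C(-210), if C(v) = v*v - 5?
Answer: 256940016/5827 ≈ 44095.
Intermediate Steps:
C(v) = -5 + v² (C(v) = v² - 5 = -5 + v²)
-6196/23308 + C(-210) = -6196/23308 + (-5 + (-210)²) = -6196*1/23308 + (-5 + 44100) = -1549/5827 + 44095 = 256940016/5827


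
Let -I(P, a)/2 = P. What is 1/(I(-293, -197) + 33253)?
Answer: 1/33839 ≈ 2.9552e-5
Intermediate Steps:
I(P, a) = -2*P
1/(I(-293, -197) + 33253) = 1/(-2*(-293) + 33253) = 1/(586 + 33253) = 1/33839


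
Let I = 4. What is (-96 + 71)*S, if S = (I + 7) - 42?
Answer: 775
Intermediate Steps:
S = -31 (S = (4 + 7) - 42 = 11 - 42 = -31)
(-96 + 71)*S = (-96 + 71)*(-31) = -25*(-31) = 775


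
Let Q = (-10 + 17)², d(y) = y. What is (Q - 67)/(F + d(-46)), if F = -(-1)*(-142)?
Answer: 9/94 ≈ 0.095745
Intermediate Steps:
Q = 49 (Q = 7² = 49)
F = -142 (F = -1*142 = -142)
(Q - 67)/(F + d(-46)) = (49 - 67)/(-142 - 46) = -18/(-188) = -18*(-1/188) = 9/94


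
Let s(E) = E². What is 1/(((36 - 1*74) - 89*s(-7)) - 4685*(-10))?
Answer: 1/42451 ≈ 2.3557e-5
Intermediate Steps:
1/(((36 - 1*74) - 89*s(-7)) - 4685*(-10)) = 1/(((36 - 1*74) - 89*(-7)²) - 4685*(-10)) = 1/(((36 - 74) - 89*49) + 46850) = 1/((-38 - 4361) + 46850) = 1/(-4399 + 46850) = 1/42451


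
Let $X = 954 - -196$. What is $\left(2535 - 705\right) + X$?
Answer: $2980$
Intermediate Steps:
$X = 1150$ ($X = 954 + 196 = 1150$)
$\left(2535 - 705\right) + X = \left(2535 - 705\right) + 1150 = 1830 + 1150 = 2980$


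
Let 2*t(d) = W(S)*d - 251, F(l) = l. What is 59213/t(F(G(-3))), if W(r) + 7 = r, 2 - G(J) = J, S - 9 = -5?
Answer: -8459/19 ≈ -445.21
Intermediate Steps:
S = 4 (S = 9 - 5 = 4)
G(J) = 2 - J
W(r) = -7 + r
t(d) = -251/2 - 3*d/2 (t(d) = ((-7 + 4)*d - 251)/2 = (-3*d - 251)/2 = (-251 - 3*d)/2 = -251/2 - 3*d/2)
59213/t(F(G(-3))) = 59213/(-251/2 - 3*(2 - 1*(-3))/2) = 59213/(-251/2 - 3*(2 + 3)/2) = 59213/(-251/2 - 3/2*5) = 59213/(-251/2 - 15/2) = 59213/(-133) = 59213*(-1/133) = -8459/19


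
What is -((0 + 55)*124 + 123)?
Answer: -6943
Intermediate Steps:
-((0 + 55)*124 + 123) = -(55*124 + 123) = -(6820 + 123) = -1*6943 = -6943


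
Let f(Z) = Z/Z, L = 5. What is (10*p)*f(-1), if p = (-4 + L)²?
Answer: 10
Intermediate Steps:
f(Z) = 1
p = 1 (p = (-4 + 5)² = 1² = 1)
(10*p)*f(-1) = (10*1)*1 = 10*1 = 10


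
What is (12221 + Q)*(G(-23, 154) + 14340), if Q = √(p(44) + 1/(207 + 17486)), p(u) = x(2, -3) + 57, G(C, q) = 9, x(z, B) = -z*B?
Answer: 175359129 + 28698*√4930419845/17693 ≈ 1.7547e+8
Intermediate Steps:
x(z, B) = -B*z
p(u) = 63 (p(u) = -1*(-3)*2 + 57 = 6 + 57 = 63)
Q = 2*√4930419845/17693 (Q = √(63 + 1/(207 + 17486)) = √(63 + 1/17693) = √(1114660/17693) = 2*√4930419845/17693 ≈ 7.9373)
(12221 + Q)*(G(-23, 154) + 14340) = (12221 + 2*√4930419845/17693)*(9 + 14340) = (12221 + 2*√4930419845/17693)*14349 = 175359129 + 28698*√4930419845/17693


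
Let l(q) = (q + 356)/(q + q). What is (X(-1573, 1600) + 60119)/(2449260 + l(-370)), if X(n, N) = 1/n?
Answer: 34989858820/1425493823611 ≈ 0.024546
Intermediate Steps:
l(q) = (356 + q)/(2*q) (l(q) = (356 + q)/((2*q)) = (356 + q)*(1/(2*q)) = (356 + q)/(2*q))
(X(-1573, 1600) + 60119)/(2449260 + l(-370)) = (1/(-1573) + 60119)/(2449260 + (½)*(356 - 370)/(-370)) = (-1/1573 + 60119)/(2449260 + (½)*(-1/370)*(-14)) = 94567186/(1573*(2449260 + 7/370)) = 94567186/(1573*(906226207/370)) = (94567186/1573)*(370/906226207) = 34989858820/1425493823611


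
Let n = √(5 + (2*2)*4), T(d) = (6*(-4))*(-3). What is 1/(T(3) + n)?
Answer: 24/1721 - √21/5163 ≈ 0.013058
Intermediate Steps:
T(d) = 72 (T(d) = -24*(-3) = 72)
n = √21 (n = √(5 + 4*4) = √(5 + 16) = √21 ≈ 4.5826)
1/(T(3) + n) = 1/(72 + √21)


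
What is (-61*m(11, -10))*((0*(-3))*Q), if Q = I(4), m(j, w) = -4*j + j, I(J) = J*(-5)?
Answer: 0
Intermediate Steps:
I(J) = -5*J
m(j, w) = -3*j
Q = -20 (Q = -5*4 = -20)
(-61*m(11, -10))*((0*(-3))*Q) = (-(-183)*11)*((0*(-3))*(-20)) = (-61*(-33))*(0*(-20)) = 2013*0 = 0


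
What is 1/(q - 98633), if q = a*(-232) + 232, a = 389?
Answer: -1/188649 ≈ -5.3008e-6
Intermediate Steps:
q = -90016 (q = 389*(-232) + 232 = -90248 + 232 = -90016)
1/(q - 98633) = 1/(-90016 - 98633) = 1/(-188649) = -1/188649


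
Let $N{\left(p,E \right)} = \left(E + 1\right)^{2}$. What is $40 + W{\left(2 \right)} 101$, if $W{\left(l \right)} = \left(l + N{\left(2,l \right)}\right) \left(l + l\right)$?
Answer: $4484$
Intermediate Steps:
$N{\left(p,E \right)} = \left(1 + E\right)^{2}$
$W{\left(l \right)} = 2 l \left(l + \left(1 + l\right)^{2}\right)$ ($W{\left(l \right)} = \left(l + \left(1 + l\right)^{2}\right) \left(l + l\right) = \left(l + \left(1 + l\right)^{2}\right) 2 l = 2 l \left(l + \left(1 + l\right)^{2}\right)$)
$40 + W{\left(2 \right)} 101 = 40 + 2 \cdot 2 \left(2 + \left(1 + 2\right)^{2}\right) 101 = 40 + 2 \cdot 2 \left(2 + 3^{2}\right) 101 = 40 + 2 \cdot 2 \left(2 + 9\right) 101 = 40 + 2 \cdot 2 \cdot 11 \cdot 101 = 40 + 44 \cdot 101 = 40 + 4444 = 4484$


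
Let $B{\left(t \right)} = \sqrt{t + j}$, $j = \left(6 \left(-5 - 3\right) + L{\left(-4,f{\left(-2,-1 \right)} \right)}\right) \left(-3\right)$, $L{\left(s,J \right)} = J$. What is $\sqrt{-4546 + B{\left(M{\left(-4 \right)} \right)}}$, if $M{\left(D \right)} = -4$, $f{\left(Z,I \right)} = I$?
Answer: $\sqrt{-4546 + \sqrt{143}} \approx 67.335 i$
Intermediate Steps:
$j = 147$ ($j = \left(6 \left(-5 - 3\right) - 1\right) \left(-3\right) = \left(6 \left(-8\right) - 1\right) \left(-3\right) = \left(-48 - 1\right) \left(-3\right) = \left(-49\right) \left(-3\right) = 147$)
$B{\left(t \right)} = \sqrt{147 + t}$ ($B{\left(t \right)} = \sqrt{t + 147} = \sqrt{147 + t}$)
$\sqrt{-4546 + B{\left(M{\left(-4 \right)} \right)}} = \sqrt{-4546 + \sqrt{147 - 4}} = \sqrt{-4546 + \sqrt{143}}$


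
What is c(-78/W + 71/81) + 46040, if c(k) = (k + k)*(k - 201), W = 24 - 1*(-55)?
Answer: 1887033969584/40947201 ≈ 46085.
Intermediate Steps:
W = 79 (W = 24 + 55 = 79)
c(k) = 2*k*(-201 + k) (c(k) = (2*k)*(-201 + k) = 2*k*(-201 + k))
c(-78/W + 71/81) + 46040 = 2*(-78/79 + 71/81)*(-201 + (-78/79 + 71/81)) + 46040 = 2*(-709/6399)*(-201 - 709/6399) + 46040 = 2*(-709/6399)*(-1286908/6399) + 46040 = 1824835544/40947201 + 46040 = 1887033969584/40947201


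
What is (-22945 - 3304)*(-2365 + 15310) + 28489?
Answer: -339764816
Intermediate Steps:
(-22945 - 3304)*(-2365 + 15310) + 28489 = -26249*12945 + 28489 = -339793305 + 28489 = -339764816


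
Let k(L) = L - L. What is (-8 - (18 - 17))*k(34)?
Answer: 0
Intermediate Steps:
k(L) = 0
(-8 - (18 - 17))*k(34) = (-8 - (18 - 17))*0 = (-8 - 1*1)*0 = (-8 - 1)*0 = -9*0 = 0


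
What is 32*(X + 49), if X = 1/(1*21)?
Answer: 32960/21 ≈ 1569.5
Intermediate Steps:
X = 1/21 ≈ 0.047619
32*(X + 49) = 32*(1/21 + 49) = 32*(1030/21) = 32960/21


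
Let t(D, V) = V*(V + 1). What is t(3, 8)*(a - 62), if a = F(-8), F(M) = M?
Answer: -5040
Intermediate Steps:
t(D, V) = V*(1 + V)
a = -8
t(3, 8)*(a - 62) = (8*(1 + 8))*(-8 - 62) = (8*9)*(-70) = 72*(-70) = -5040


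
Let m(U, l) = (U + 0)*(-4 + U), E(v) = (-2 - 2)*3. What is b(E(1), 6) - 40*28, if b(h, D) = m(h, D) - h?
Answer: -916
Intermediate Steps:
E(v) = -12 (E(v) = -4*3 = -12)
m(U, l) = U*(-4 + U)
b(h, D) = -h + h*(-4 + h) (b(h, D) = h*(-4 + h) - h = -h + h*(-4 + h))
b(E(1), 6) - 40*28 = -12*(-5 - 12) - 40*28 = -12*(-17) - 1120 = 204 - 1120 = -916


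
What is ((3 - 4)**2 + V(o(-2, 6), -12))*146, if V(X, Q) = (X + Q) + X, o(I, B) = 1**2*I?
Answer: -2190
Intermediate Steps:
o(I, B) = I (o(I, B) = 1*I = I)
V(X, Q) = Q + 2*X (V(X, Q) = (Q + X) + X = Q + 2*X)
((3 - 4)**2 + V(o(-2, 6), -12))*146 = ((3 - 4)**2 + (-12 + 2*(-2)))*146 = ((-1)**2 + (-12 - 4))*146 = (1 - 16)*146 = -15*146 = -2190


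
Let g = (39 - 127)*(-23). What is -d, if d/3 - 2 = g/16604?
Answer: -26424/4151 ≈ -6.3657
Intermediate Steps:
g = 2024 (g = -88*(-23) = 2024)
d = 26424/4151 (d = 6 + 3*(2024/16604) = 6 + 3*(2024*(1/16604)) = 6 + 3*(506/4151) = 6 + 1518/4151 = 26424/4151 ≈ 6.3657)
-d = -1*26424/4151 = -26424/4151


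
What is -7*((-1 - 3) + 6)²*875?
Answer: -24500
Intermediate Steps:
-7*((-1 - 3) + 6)²*875 = -7*(-4 + 6)²*875 = -7*2²*875 = -7*4*875 = -28*875 = -24500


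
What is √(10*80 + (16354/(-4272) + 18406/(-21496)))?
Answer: √6549638342901942/2869716 ≈ 28.201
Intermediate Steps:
√(10*80 + (16354/(-4272) + 18406/(-21496))) = √(800 + (16354*(-1/4272) + 18406*(-1/21496))) = √(800 + (-8177/2136 - 9203/10748)) = √(800 - 26886001/5739432) = √(4564659599/5739432) = √6549638342901942/2869716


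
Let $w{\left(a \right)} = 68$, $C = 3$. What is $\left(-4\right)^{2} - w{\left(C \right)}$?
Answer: $-52$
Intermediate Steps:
$\left(-4\right)^{2} - w{\left(C \right)} = \left(-4\right)^{2} - 68 = 16 - 68 = -52$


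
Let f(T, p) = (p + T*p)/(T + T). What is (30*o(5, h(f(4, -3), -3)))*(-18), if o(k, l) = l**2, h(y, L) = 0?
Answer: 0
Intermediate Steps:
f(T, p) = (p + T*p)/(2*T) (f(T, p) = (p + T*p)/((2*T)) = (p + T*p)*(1/(2*T)) = (p + T*p)/(2*T))
(30*o(5, h(f(4, -3), -3)))*(-18) = (30*0**2)*(-18) = (30*0)*(-18) = 0*(-18) = 0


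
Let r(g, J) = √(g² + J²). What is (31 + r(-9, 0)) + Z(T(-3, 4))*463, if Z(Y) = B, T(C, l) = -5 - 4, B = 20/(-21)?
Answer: -8420/21 ≈ -400.95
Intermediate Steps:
r(g, J) = √(J² + g²)
B = -20/21 (B = 20*(-1/21) = -20/21 ≈ -0.95238)
T(C, l) = -9
Z(Y) = -20/21
(31 + r(-9, 0)) + Z(T(-3, 4))*463 = (31 + √(0² + (-9)²)) - 20/21*463 = (31 + √(0 + 81)) - 9260/21 = (31 + √81) - 9260/21 = (31 + 9) - 9260/21 = 40 - 9260/21 = -8420/21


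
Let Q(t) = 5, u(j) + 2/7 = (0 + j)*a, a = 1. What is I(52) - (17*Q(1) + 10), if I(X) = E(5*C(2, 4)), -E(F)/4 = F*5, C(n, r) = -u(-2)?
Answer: -2265/7 ≈ -323.57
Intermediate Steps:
u(j) = -2/7 + j (u(j) = -2/7 + (0 + j)*1 = -2/7 + j*1 = -2/7 + j)
C(n, r) = 16/7 (C(n, r) = -(-2/7 - 2) = -1*(-16/7) = 16/7)
E(F) = -20*F (E(F) = -4*F*5 = -20*F)
I(X) = -1600/7 (I(X) = -100*16/7 = -20*80/7 = -1600/7)
I(52) - (17*Q(1) + 10) = -1600/7 - (17*5 + 10) = -1600/7 - (85 + 10) = -1600/7 - 1*95 = -1600/7 - 95 = -2265/7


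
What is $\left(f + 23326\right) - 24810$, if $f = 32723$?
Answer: $31239$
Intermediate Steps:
$\left(f + 23326\right) - 24810 = \left(32723 + 23326\right) - 24810 = 56049 - 24810 = 31239$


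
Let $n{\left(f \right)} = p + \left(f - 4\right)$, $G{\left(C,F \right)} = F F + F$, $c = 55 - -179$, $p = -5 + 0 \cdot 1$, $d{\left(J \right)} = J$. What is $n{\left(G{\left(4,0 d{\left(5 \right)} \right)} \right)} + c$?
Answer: $225$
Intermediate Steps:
$p = -5$ ($p = -5 + 0 = -5$)
$c = 234$ ($c = 55 + 179 = 234$)
$G{\left(C,F \right)} = F + F^{2}$ ($G{\left(C,F \right)} = F^{2} + F = F + F^{2}$)
$n{\left(f \right)} = -9 + f$ ($n{\left(f \right)} = -5 + \left(f - 4\right) = -5 + \left(-4 + f\right) = -9 + f$)
$n{\left(G{\left(4,0 d{\left(5 \right)} \right)} \right)} + c = \left(-9 + 0 \cdot 5 \left(1 + 0 \cdot 5\right)\right) + 234 = \left(-9 + 0 \left(1 + 0\right)\right) + 234 = \left(-9 + 0 \cdot 1\right) + 234 = \left(-9 + 0\right) + 234 = -9 + 234 = 225$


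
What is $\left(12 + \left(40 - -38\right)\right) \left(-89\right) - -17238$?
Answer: $9228$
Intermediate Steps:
$\left(12 + \left(40 - -38\right)\right) \left(-89\right) - -17238 = \left(12 + \left(40 + 38\right)\right) \left(-89\right) + 17238 = \left(12 + 78\right) \left(-89\right) + 17238 = 90 \left(-89\right) + 17238 = -8010 + 17238 = 9228$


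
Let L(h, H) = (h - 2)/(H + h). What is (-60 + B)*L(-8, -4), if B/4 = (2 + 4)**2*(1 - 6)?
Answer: -650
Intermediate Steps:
L(h, H) = (-2 + h)/(H + h)
B = -720 (B = 4*((2 + 4)**2*(1 - 6)) = 4*(6**2*(-5)) = 4*(36*(-5)) = 4*(-180) = -720)
(-60 + B)*L(-8, -4) = (-60 - 720)*((-2 - 8)/(-4 - 8)) = -780*(-10)/(-12) = -(-65)*(-10) = -780*5/6 = -650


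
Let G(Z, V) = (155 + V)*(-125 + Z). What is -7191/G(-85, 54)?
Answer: 2397/14630 ≈ 0.16384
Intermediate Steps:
G(Z, V) = (-125 + Z)*(155 + V)
-7191/G(-85, 54) = -7191/(-19375 - 125*54 + 155*(-85) + 54*(-85)) = -7191/(-19375 - 6750 - 13175 - 4590) = -7191/(-43890) = -7191*(-1/43890) = 2397/14630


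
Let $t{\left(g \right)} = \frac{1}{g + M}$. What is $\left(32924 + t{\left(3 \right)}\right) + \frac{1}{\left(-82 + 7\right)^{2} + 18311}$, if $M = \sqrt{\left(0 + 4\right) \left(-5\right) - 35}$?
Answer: $\frac{788069987}{23936} - \frac{i \sqrt{55}}{64} \approx 32924.0 - 0.11588 i$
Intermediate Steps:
$M = i \sqrt{55}$ ($M = \sqrt{4 \left(-5\right) - 35} = \sqrt{-20 - 35} = \sqrt{-55} = i \sqrt{55} \approx 7.4162 i$)
$t{\left(g \right)} = \frac{1}{g + i \sqrt{55}}$
$\left(32924 + t{\left(3 \right)}\right) + \frac{1}{\left(-82 + 7\right)^{2} + 18311} = \left(32924 + \frac{1}{3 + i \sqrt{55}}\right) + \frac{1}{\left(-82 + 7\right)^{2} + 18311} = \left(32924 + \frac{1}{3 + i \sqrt{55}}\right) + \frac{1}{\left(-75\right)^{2} + 18311} = \left(32924 + \frac{1}{3 + i \sqrt{55}}\right) + \frac{1}{5625 + 18311} = \left(32924 + \frac{1}{3 + i \sqrt{55}}\right) + \frac{1}{23936} = \frac{788068865}{23936} + \frac{1}{3 + i \sqrt{55}}$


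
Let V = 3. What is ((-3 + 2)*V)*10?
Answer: -30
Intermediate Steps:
((-3 + 2)*V)*10 = ((-3 + 2)*3)*10 = -1*3*10 = -3*10 = -30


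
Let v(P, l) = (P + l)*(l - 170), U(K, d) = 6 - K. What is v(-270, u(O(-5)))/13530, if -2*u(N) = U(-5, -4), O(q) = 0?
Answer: 64467/18040 ≈ 3.5736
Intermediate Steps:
u(N) = -11/2 (u(N) = -(6 - 1*(-5))/2 = -(6 + 5)/2 = -1/2*11 = -11/2)
v(P, l) = (-170 + l)*(P + l) (v(P, l) = (P + l)*(-170 + l) = (-170 + l)*(P + l))
v(-270, u(O(-5)))/13530 = ((-11/2)**2 - 170*(-270) - 170*(-11/2) - 270*(-11/2))/13530 = (121/4 + 45900 + 935 + 1485)*(1/13530) = (193401/4)*(1/13530) = 64467/18040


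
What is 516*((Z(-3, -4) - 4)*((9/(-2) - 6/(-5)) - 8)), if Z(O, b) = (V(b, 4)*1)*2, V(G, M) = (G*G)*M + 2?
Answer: -3731712/5 ≈ -7.4634e+5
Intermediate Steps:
V(G, M) = 2 + M*G**2 (V(G, M) = G**2*M + 2 = M*G**2 + 2 = 2 + M*G**2)
Z(O, b) = 4 + 8*b**2 (Z(O, b) = ((2 + 4*b**2)*1)*2 = (2 + 4*b**2)*2 = 4 + 8*b**2)
516*((Z(-3, -4) - 4)*((9/(-2) - 6/(-5)) - 8)) = 516*(((4 + 8*(-4)**2) - 4)*((9/(-2) - 6/(-5)) - 8)) = 516*(((4 + 8*16) - 4)*((9*(-1/2) - 6*(-1/5)) - 8)) = 516*(((4 + 128) - 4)*((-9/2 + 6/5) - 8)) = 516*((132 - 4)*(-33/10 - 8)) = 516*(128*(-113/10)) = 516*(-7232/5) = -3731712/5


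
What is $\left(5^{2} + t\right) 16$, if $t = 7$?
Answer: $512$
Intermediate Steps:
$\left(5^{2} + t\right) 16 = \left(5^{2} + 7\right) 16 = \left(25 + 7\right) 16 = 32 \cdot 16 = 512$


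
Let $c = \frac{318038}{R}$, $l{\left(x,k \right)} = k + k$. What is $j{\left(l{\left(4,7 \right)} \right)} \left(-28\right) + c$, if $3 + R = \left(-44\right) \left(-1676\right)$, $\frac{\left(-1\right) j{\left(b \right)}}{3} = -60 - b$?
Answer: $- \frac{458056018}{73741} \approx -6211.7$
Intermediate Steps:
$l{\left(x,k \right)} = 2 k$
$j{\left(b \right)} = 180 + 3 b$ ($j{\left(b \right)} = - 3 \left(-60 - b\right) = 180 + 3 b$)
$R = 73741$ ($R = -3 - -73744 = -3 + 73744 = 73741$)
$c = \frac{318038}{73741} \approx 4.3129$
$j{\left(l{\left(4,7 \right)} \right)} \left(-28\right) + c = \left(180 + 3 \cdot 2 \cdot 7\right) \left(-28\right) + \frac{318038}{73741} = \left(180 + 3 \cdot 14\right) \left(-28\right) + \frac{318038}{73741} = \left(180 + 42\right) \left(-28\right) + \frac{318038}{73741} = 222 \left(-28\right) + \frac{318038}{73741} = -6216 + \frac{318038}{73741} = - \frac{458056018}{73741}$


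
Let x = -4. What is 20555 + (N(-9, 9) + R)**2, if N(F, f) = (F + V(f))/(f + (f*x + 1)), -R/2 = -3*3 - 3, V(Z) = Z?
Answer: 21131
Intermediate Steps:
R = 24 (R = -2*(-3*3 - 3) = -2*(-9 - 3) = -2*(-12) = 24)
N(F, f) = (F + f)/(1 - 3*f) (N(F, f) = (F + f)/(f + (f*(-4) + 1)) = (F + f)/(f + (-4*f + 1)) = (F + f)/(f + (1 - 4*f)) = (F + f)/(1 - 3*f))
20555 + (N(-9, 9) + R)**2 = 20555 + ((-9 + 9)/(1 - 3*9) + 24)**2 = 20555 + (0/(1 - 27) + 24)**2 = 20555 + (0/(-26) + 24)**2 = 20555 + (-1/26*0 + 24)**2 = 20555 + (0 + 24)**2 = 20555 + 24**2 = 20555 + 576 = 21131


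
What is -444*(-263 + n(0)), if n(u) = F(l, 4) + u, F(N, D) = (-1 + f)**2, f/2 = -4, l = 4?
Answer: 80808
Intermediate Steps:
f = -8 (f = 2*(-4) = -8)
F(N, D) = 81 (F(N, D) = (-1 - 8)**2 = (-9)**2 = 81)
n(u) = 81 + u
-444*(-263 + n(0)) = -444*(-263 + (81 + 0)) = -444*(-263 + 81) = -444*(-182) = 80808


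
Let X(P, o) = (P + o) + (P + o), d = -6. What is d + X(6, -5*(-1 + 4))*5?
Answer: -96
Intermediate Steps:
X(P, o) = 2*P + 2*o
d + X(6, -5*(-1 + 4))*5 = -6 + (2*6 + 2*(-5*(-1 + 4)))*5 = -6 + (12 + 2*(-5*3))*5 = -6 + (12 + 2*(-15))*5 = -6 + (12 - 30)*5 = -6 - 18*5 = -6 - 90 = -96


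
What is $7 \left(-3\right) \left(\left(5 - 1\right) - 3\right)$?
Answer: $-21$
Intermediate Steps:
$7 \left(-3\right) \left(\left(5 - 1\right) - 3\right) = - 21 \left(\left(5 - 1\right) - 3\right) = - 21 \left(4 - 3\right) = \left(-21\right) 1 = -21$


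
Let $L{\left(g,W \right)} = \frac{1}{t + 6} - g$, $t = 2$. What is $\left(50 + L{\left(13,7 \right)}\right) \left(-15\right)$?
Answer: $- \frac{4455}{8} \approx -556.88$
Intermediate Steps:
$L{\left(g,W \right)} = \frac{1}{8} - g$ ($L{\left(g,W \right)} = \frac{1}{2 + 6} - g = \frac{1}{8} - g$)
$\left(50 + L{\left(13,7 \right)}\right) \left(-15\right) = \left(50 + \left(\frac{1}{8} - 13\right)\right) \left(-15\right) = \left(50 - \frac{103}{8}\right) \left(-15\right) = \frac{297}{8} \left(-15\right) = - \frac{4455}{8}$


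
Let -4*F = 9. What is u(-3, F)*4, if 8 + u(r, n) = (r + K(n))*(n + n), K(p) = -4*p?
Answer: -140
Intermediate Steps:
F = -9/4 (F = -¼*9 = -9/4 ≈ -2.2500)
u(r, n) = -8 + 2*n*(r - 4*n) (u(r, n) = -8 + (r - 4*n)*(n + n) = -8 + (r - 4*n)*(2*n) = -8 + 2*n*(r - 4*n))
u(-3, F)*4 = (-8 - 8*(-9/4)² + 2*(-9/4)*(-3))*4 = (-8 - 8*81/16 + 27/2)*4 = (-8 - 81/2 + 27/2)*4 = -35*4 = -140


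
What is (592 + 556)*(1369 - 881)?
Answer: 560224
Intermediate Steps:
(592 + 556)*(1369 - 881) = 1148*488 = 560224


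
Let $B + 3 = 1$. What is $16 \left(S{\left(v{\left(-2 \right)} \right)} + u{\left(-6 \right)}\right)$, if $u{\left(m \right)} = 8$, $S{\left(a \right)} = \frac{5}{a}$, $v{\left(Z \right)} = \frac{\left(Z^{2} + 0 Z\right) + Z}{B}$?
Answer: $48$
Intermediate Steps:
$B = -2$ ($B = -3 + 1 = -2$)
$v{\left(Z \right)} = - \frac{Z}{2} - \frac{Z^{2}}{2}$ ($v{\left(Z \right)} = \frac{\left(Z^{2} + 0 Z\right) + Z}{-2} = \left(\left(Z^{2} + 0\right) + Z\right) \left(- \frac{1}{2}\right) = \left(Z^{2} + Z\right) \left(- \frac{1}{2}\right) = \left(Z + Z^{2}\right) \left(- \frac{1}{2}\right) = - \frac{Z}{2} - \frac{Z^{2}}{2}$)
$16 \left(S{\left(v{\left(-2 \right)} \right)} + u{\left(-6 \right)}\right) = 16 \left(\frac{5}{\left(- \frac{1}{2}\right) \left(-2\right) \left(1 - 2\right)} + 8\right) = 16 \left(\frac{5}{\left(- \frac{1}{2}\right) \left(-2\right) \left(-1\right)} + 8\right) = 16 \left(\frac{5}{-1} + 8\right) = 16 \left(5 \left(-1\right) + 8\right) = 16 \left(-5 + 8\right) = 16 \cdot 3 = 48$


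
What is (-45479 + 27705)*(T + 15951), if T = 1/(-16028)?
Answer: -2272073766149/8014 ≈ -2.8351e+8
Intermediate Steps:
T = -1/16028 ≈ -6.2391e-5
(-45479 + 27705)*(T + 15951) = (-45479 + 27705)*(-1/16028 + 15951) = -17774*255662627/16028 = -2272073766149/8014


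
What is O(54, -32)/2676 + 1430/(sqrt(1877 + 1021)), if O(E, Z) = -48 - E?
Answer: -17/446 + 715*sqrt(322)/483 ≈ 26.525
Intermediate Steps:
O(54, -32)/2676 + 1430/(sqrt(1877 + 1021)) = (-48 - 1*54)/2676 + 1430/(sqrt(1877 + 1021)) = (-48 - 54)*(1/2676) + 1430/(sqrt(2898)) = -102*1/2676 + 1430/((3*sqrt(322))) = -17/446 + 1430*(sqrt(322)/966) = -17/446 + 715*sqrt(322)/483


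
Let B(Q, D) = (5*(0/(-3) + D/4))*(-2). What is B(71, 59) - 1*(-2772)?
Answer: 5249/2 ≈ 2624.5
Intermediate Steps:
B(Q, D) = -5*D/2 (B(Q, D) = (5*(0*(-⅓) + D*(¼)))*(-2) = (5*(0 + D/4))*(-2) = (5*(D/4))*(-2) = (5*D/4)*(-2) = -5*D/2)
B(71, 59) - 1*(-2772) = -5/2*59 - 1*(-2772) = -295/2 + 2772 = 5249/2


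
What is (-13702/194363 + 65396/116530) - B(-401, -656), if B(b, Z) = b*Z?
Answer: -229152919209352/871120015 ≈ -2.6306e+5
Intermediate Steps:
B(b, Z) = Z*b
(-13702/194363 + 65396/116530) - B(-401, -656) = (-13702/194363 + 65396/116530) - (-656)*(-401) = (-13702*1/194363 + 65396*(1/116530)) - 1*263056 = (-1054/14951 + 32698/58265) - 263056 = 427456488/871120015 - 263056 = -229152919209352/871120015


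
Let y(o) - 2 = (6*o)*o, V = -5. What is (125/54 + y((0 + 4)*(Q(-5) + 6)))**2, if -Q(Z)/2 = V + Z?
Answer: 12282340316689/2916 ≈ 4.2121e+9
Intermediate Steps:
Q(Z) = 10 - 2*Z (Q(Z) = -2*(-5 + Z) = 10 - 2*Z)
y(o) = 2 + 6*o**2 (y(o) = 2 + (6*o)*o = 2 + 6*o**2)
(125/54 + y((0 + 4)*(Q(-5) + 6)))**2 = (125/54 + (2 + 6*((0 + 4)*((10 - 2*(-5)) + 6))**2))**2 = (125*(1/54) + (2 + 6*(4*((10 + 10) + 6))**2))**2 = (125/54 + (2 + 6*(4*(20 + 6))**2))**2 = (125/54 + (2 + 6*(4*26)**2))**2 = (125/54 + (2 + 6*104**2))**2 = (125/54 + (2 + 6*10816))**2 = (125/54 + (2 + 64896))**2 = (125/54 + 64898)**2 = (3504617/54)**2 = 12282340316689/2916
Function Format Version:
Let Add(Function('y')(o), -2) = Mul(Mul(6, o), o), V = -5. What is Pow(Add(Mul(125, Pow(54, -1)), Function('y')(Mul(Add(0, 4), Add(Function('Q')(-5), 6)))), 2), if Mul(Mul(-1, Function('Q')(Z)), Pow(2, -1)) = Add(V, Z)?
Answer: Rational(12282340316689, 2916) ≈ 4.2121e+9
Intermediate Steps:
Function('Q')(Z) = Add(10, Mul(-2, Z)) (Function('Q')(Z) = Mul(-2, Add(-5, Z)) = Add(10, Mul(-2, Z)))
Function('y')(o) = Add(2, Mul(6, Pow(o, 2))) (Function('y')(o) = Add(2, Mul(Mul(6, o), o)) = Add(2, Mul(6, Pow(o, 2))))
Pow(Add(Mul(125, Pow(54, -1)), Function('y')(Mul(Add(0, 4), Add(Function('Q')(-5), 6)))), 2) = Pow(Add(Mul(125, Pow(54, -1)), Add(2, Mul(6, Pow(Mul(Add(0, 4), Add(Add(10, Mul(-2, -5)), 6)), 2)))), 2) = Pow(Add(Mul(125, Rational(1, 54)), Add(2, Mul(6, Pow(Mul(4, Add(Add(10, 10), 6)), 2)))), 2) = Pow(Add(Rational(125, 54), Add(2, Mul(6, Pow(Mul(4, Add(20, 6)), 2)))), 2) = Pow(Add(Rational(125, 54), Add(2, Mul(6, Pow(Mul(4, 26), 2)))), 2) = Pow(Add(Rational(125, 54), Add(2, Mul(6, Pow(104, 2)))), 2) = Pow(Add(Rational(125, 54), Add(2, Mul(6, 10816))), 2) = Pow(Add(Rational(125, 54), Add(2, 64896)), 2) = Pow(Add(Rational(125, 54), 64898), 2) = Pow(Rational(3504617, 54), 2) = Rational(12282340316689, 2916)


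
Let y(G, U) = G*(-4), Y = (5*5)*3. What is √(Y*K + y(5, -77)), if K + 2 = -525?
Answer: I*√39545 ≈ 198.86*I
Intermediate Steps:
K = -527 (K = -2 - 525 = -527)
Y = 75 (Y = 25*3 = 75)
y(G, U) = -4*G
√(Y*K + y(5, -77)) = √(75*(-527) - 4*5) = √(-39525 - 20) = √(-39545) = I*√39545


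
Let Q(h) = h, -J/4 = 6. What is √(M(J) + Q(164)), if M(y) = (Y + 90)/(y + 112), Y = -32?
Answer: 3*√8855/22 ≈ 12.832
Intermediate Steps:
J = -24 (J = -4*6 = -24)
M(y) = 58/(112 + y) (M(y) = (-32 + 90)/(y + 112) = 58/(112 + y))
√(M(J) + Q(164)) = √(58/(112 - 24) + 164) = √(58/88 + 164) = √(58*(1/88) + 164) = √(29/44 + 164) = √(7245/44) = 3*√8855/22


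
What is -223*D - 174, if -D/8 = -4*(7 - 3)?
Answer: -28718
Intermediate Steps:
D = 128 (D = -(-32)*(7 - 3) = -(-32)*4 = -8*(-16) = 128)
-223*D - 174 = -223*128 - 174 = -28544 - 174 = -28718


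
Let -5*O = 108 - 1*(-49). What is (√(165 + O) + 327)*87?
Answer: 28449 + 174*√835/5 ≈ 29455.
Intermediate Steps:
O = -157/5 (O = -(108 - 1*(-49))/5 = -(108 + 49)/5 = -⅕*157 = -157/5 ≈ -31.400)
(√(165 + O) + 327)*87 = (√(165 - 157/5) + 327)*87 = (√(668/5) + 327)*87 = (2*√835/5 + 327)*87 = (327 + 2*√835/5)*87 = 28449 + 174*√835/5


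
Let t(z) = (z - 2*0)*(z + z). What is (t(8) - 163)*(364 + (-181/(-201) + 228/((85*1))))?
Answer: -43961071/3417 ≈ -12865.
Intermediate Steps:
t(z) = 2*z² (t(z) = (z + 0)*(2*z) = z*(2*z) = 2*z²)
(t(8) - 163)*(364 + (-181/(-201) + 228/((85*1)))) = (2*8² - 163)*(364 + (-181/(-201) + 228/((85*1)))) = (2*64 - 163)*(364 + (-181*(-1/201) + 228/85)) = (128 - 163)*(364 + (181/201 + 228*(1/85))) = -35*(364 + (181/201 + 228/85)) = -35*(364 + 61213/17085) = -35*6280153/17085 = -43961071/3417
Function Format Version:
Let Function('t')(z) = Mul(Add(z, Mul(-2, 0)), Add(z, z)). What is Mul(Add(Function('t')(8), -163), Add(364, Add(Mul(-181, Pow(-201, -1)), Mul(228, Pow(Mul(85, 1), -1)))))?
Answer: Rational(-43961071, 3417) ≈ -12865.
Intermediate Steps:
Function('t')(z) = Mul(2, Pow(z, 2)) (Function('t')(z) = Mul(Add(z, 0), Mul(2, z)) = Mul(z, Mul(2, z)) = Mul(2, Pow(z, 2)))
Mul(Add(Function('t')(8), -163), Add(364, Add(Mul(-181, Pow(-201, -1)), Mul(228, Pow(Mul(85, 1), -1))))) = Mul(Add(Mul(2, Pow(8, 2)), -163), Add(364, Add(Mul(-181, Pow(-201, -1)), Mul(228, Pow(Mul(85, 1), -1))))) = Mul(Add(Mul(2, 64), -163), Add(364, Add(Mul(-181, Rational(-1, 201)), Mul(228, Pow(85, -1))))) = Mul(Add(128, -163), Add(364, Add(Rational(181, 201), Mul(228, Rational(1, 85))))) = Mul(-35, Add(364, Add(Rational(181, 201), Rational(228, 85)))) = Mul(-35, Add(364, Rational(61213, 17085))) = Mul(-35, Rational(6280153, 17085)) = Rational(-43961071, 3417)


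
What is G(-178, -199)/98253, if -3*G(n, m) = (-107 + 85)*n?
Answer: -3916/294759 ≈ -0.013285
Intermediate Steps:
G(n, m) = 22*n/3 (G(n, m) = -(-107 + 85)*n/3 = -(-22)*n/3 = 22*n/3)
G(-178, -199)/98253 = ((22/3)*(-178))/98253 = -3916/3*1/98253 = -3916/294759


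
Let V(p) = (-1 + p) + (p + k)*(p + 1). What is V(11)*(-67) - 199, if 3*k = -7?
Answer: -7837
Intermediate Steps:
k = -7/3 (k = (⅓)*(-7) = -7/3 ≈ -2.3333)
V(p) = -1 + p + (1 + p)*(-7/3 + p) (V(p) = (-1 + p) + (p - 7/3)*(p + 1) = (-1 + p) + (-7/3 + p)*(1 + p) = (-1 + p) + (1 + p)*(-7/3 + p) = -1 + p + (1 + p)*(-7/3 + p))
V(11)*(-67) - 199 = (-10/3 + 11² - ⅓*11)*(-67) - 199 = (-10/3 + 121 - 11/3)*(-67) - 199 = 114*(-67) - 199 = -7638 - 199 = -7837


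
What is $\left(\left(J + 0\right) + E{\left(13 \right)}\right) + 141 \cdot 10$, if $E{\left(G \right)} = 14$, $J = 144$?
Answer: $1568$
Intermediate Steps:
$\left(\left(J + 0\right) + E{\left(13 \right)}\right) + 141 \cdot 10 = \left(\left(144 + 0\right) + 14\right) + 141 \cdot 10 = \left(144 + 14\right) + 1410 = 158 + 1410 = 1568$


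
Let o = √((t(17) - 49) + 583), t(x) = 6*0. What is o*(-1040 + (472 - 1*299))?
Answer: -867*√534 ≈ -20035.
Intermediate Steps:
t(x) = 0
o = √534 (o = √((0 - 49) + 583) = √(-49 + 583) = √534 ≈ 23.108)
o*(-1040 + (472 - 1*299)) = √534*(-1040 + (472 - 1*299)) = √534*(-1040 + (472 - 299)) = √534*(-1040 + 173) = √534*(-867) = -867*√534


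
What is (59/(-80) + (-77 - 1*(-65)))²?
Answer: 1038361/6400 ≈ 162.24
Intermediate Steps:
(59/(-80) + (-77 - 1*(-65)))² = (59*(-1/80) + (-77 + 65))² = (-59/80 - 12)² = (-1019/80)² = 1038361/6400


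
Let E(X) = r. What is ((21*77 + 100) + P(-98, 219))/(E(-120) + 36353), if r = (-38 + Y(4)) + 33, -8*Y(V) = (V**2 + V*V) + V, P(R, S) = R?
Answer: 3238/72687 ≈ 0.044547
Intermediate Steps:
Y(V) = -V**2/4 - V/8 (Y(V) = -((V**2 + V*V) + V)/8 = -((V**2 + V**2) + V)/8 = -(2*V**2 + V)/8 = -(V + 2*V**2)/8 = -V**2/4 - V/8)
r = -19/2 (r = (-38 - 1/8*4*(1 + 2*4)) + 33 = (-38 - 1/8*4*(1 + 8)) + 33 = (-38 - 1/8*4*9) + 33 = (-38 - 9/2) + 33 = -85/2 + 33 = -19/2 ≈ -9.5000)
E(X) = -19/2
((21*77 + 100) + P(-98, 219))/(E(-120) + 36353) = ((21*77 + 100) - 98)/(-19/2 + 36353) = ((1617 + 100) - 98)/(72687/2) = (1717 - 98)*(2/72687) = 1619*(2/72687) = 3238/72687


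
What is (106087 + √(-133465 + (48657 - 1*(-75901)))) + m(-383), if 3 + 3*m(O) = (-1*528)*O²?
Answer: -25711178 + I*√8907 ≈ -2.5711e+7 + 94.377*I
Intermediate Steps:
m(O) = -1 - 176*O² (m(O) = -1 + ((-1*528)*O²)/3 = -1 + (-528*O²)/3 = -1 - 176*O²)
(106087 + √(-133465 + (48657 - 1*(-75901)))) + m(-383) = (106087 + √(-133465 + (48657 - 1*(-75901)))) + (-1 - 176*(-383)²) = (106087 + √(-133465 + (48657 + 75901))) + (-1 - 176*146689) = (106087 + √(-133465 + 124558)) + (-1 - 25817264) = (106087 + √(-8907)) - 25817265 = (106087 + I*√8907) - 25817265 = -25711178 + I*√8907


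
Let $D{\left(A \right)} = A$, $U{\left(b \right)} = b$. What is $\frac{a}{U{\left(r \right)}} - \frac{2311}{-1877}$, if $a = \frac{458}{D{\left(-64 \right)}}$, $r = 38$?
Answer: $\frac{2380343}{2282432} \approx 1.0429$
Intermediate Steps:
$a = - \frac{229}{32}$ ($a = \frac{458}{-64} = 458 \left(- \frac{1}{64}\right) = - \frac{229}{32} \approx -7.1563$)
$\frac{a}{U{\left(r \right)}} - \frac{2311}{-1877} = - \frac{229}{32 \cdot 38} - \frac{2311}{-1877} = \left(- \frac{229}{32}\right) \frac{1}{38} - - \frac{2311}{1877} = - \frac{229}{1216} + \frac{2311}{1877} = \frac{2380343}{2282432}$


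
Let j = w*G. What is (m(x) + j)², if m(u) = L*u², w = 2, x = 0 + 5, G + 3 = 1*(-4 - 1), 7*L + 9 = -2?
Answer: 149769/49 ≈ 3056.5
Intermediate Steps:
L = -11/7 (L = -9/7 + (⅐)*(-2) = -9/7 - 2/7 = -11/7 ≈ -1.5714)
G = -8 (G = -3 + 1*(-4 - 1) = -3 + 1*(-5) = -3 - 5 = -8)
x = 5
j = -16 (j = 2*(-8) = -16)
m(u) = -11*u²/7
(m(x) + j)² = (-11/7*5² - 16)² = (-11/7*25 - 16)² = (-275/7 - 16)² = (-387/7)² = 149769/49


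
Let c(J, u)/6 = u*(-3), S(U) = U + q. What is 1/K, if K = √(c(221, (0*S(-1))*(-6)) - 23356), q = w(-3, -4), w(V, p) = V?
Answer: -I*√5839/11678 ≈ -0.0065434*I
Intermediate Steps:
q = -3
S(U) = -3 + U (S(U) = U - 3 = -3 + U)
c(J, u) = -18*u (c(J, u) = 6*(u*(-3)) = 6*(-3*u) = -18*u)
K = 2*I*√5839 (K = √(-18*0*(-3 - 1)*(-6) - 23356) = √(-18*0*(-4)*(-6) - 23356) = √(-0*(-6) - 23356) = √(-18*0 - 23356) = √(0 - 23356) = √(-23356) = 2*I*√5839 ≈ 152.83*I)
1/K = 1/(2*I*√5839) = -I*√5839/11678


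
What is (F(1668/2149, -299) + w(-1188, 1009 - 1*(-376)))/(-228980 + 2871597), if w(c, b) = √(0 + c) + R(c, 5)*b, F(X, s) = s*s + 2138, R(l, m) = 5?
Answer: 98464/2642617 + 6*I*√33/2642617 ≈ 0.03726 + 1.3043e-5*I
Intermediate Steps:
F(X, s) = 2138 + s² (F(X, s) = s² + 2138 = 2138 + s²)
w(c, b) = √c + 5*b (w(c, b) = √(0 + c) + 5*b = √c + 5*b)
(F(1668/2149, -299) + w(-1188, 1009 - 1*(-376)))/(-228980 + 2871597) = ((2138 + (-299)²) + (√(-1188) + 5*(1009 - 1*(-376))))/(-228980 + 2871597) = ((2138 + 89401) + (6*I*√33 + 5*(1009 + 376)))/2642617 = (91539 + (6*I*√33 + 5*1385))*(1/2642617) = (91539 + (6*I*√33 + 6925))*(1/2642617) = (91539 + (6925 + 6*I*√33))*(1/2642617) = (98464 + 6*I*√33)*(1/2642617) = 98464/2642617 + 6*I*√33/2642617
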